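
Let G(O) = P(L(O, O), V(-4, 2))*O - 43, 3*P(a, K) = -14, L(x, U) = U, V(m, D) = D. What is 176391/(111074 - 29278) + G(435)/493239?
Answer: 28944452447/13448325748 ≈ 2.1523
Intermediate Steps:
P(a, K) = -14/3 (P(a, K) = (⅓)*(-14) = -14/3)
G(O) = -43 - 14*O/3 (G(O) = -14*O/3 - 43 = -43 - 14*O/3)
176391/(111074 - 29278) + G(435)/493239 = 176391/(111074 - 29278) + (-43 - 14/3*435)/493239 = 176391/81796 + (-43 - 2030)*(1/493239) = 176391*(1/81796) - 2073*1/493239 = 176391/81796 - 691/164413 = 28944452447/13448325748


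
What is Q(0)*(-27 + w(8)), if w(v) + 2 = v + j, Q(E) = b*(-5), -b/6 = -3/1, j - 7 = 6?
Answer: 720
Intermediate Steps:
j = 13 (j = 7 + 6 = 13)
b = 18 (b = -(-18)/1 = -(-18) = -6*(-3) = 18)
Q(E) = -90 (Q(E) = 18*(-5) = -90)
w(v) = 11 + v (w(v) = -2 + (v + 13) = -2 + (13 + v) = 11 + v)
Q(0)*(-27 + w(8)) = -90*(-27 + (11 + 8)) = -90*(-27 + 19) = -90*(-8) = 720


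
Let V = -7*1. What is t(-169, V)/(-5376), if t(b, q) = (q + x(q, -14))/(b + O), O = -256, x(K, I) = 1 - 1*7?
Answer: -13/2284800 ≈ -5.6898e-6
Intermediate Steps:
x(K, I) = -6 (x(K, I) = 1 - 7 = -6)
V = -7
t(b, q) = (-6 + q)/(-256 + b) (t(b, q) = (q - 6)/(b - 256) = (-6 + q)/(-256 + b))
t(-169, V)/(-5376) = ((-6 - 7)/(-256 - 169))/(-5376) = (-13/(-425))*(-1/5376) = -1/425*(-13)*(-1/5376) = (13/425)*(-1/5376) = -13/2284800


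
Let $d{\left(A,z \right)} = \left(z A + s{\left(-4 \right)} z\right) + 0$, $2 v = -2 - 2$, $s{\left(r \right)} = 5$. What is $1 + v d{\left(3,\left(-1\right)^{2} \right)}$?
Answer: $-15$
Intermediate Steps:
$v = -2$ ($v = \frac{-2 - 2}{2} = \frac{1}{2} \left(-4\right) = -2$)
$d{\left(A,z \right)} = 5 z + A z$ ($d{\left(A,z \right)} = \left(z A + 5 z\right) + 0 = \left(A z + 5 z\right) + 0 = \left(5 z + A z\right) + 0 = 5 z + A z$)
$1 + v d{\left(3,\left(-1\right)^{2} \right)} = 1 - 2 \left(-1\right)^{2} \left(5 + 3\right) = 1 - 2 \cdot 1 \cdot 8 = 1 - 16 = -15$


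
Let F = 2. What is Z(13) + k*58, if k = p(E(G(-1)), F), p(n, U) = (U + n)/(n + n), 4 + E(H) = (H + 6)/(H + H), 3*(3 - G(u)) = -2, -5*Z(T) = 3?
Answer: 1998/295 ≈ 6.7729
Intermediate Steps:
Z(T) = -⅗ (Z(T) = -⅕*3 = -⅗)
G(u) = 11/3 (G(u) = 3 - ⅓*(-2) = 3 + ⅔ = 11/3)
E(H) = -4 + (6 + H)/(2*H) (E(H) = -4 + (H + 6)/(H + H) = -4 + (6 + H)/((2*H)) = -4 + (6 + H)*(1/(2*H)) = -4 + (6 + H)/(2*H))
p(n, U) = (U + n)/(2*n) (p(n, U) = (U + n)/((2*n)) = (U + n)*(1/(2*n)) = (U + n)/(2*n))
k = 15/118 (k = (2 + (-7/2 + 3/(11/3)))/(2*(-7/2 + 3/(11/3))) = (2 + (-7/2 + 3*(3/11)))/(2*(-7/2 + 3*(3/11))) = (2 + (-7/2 + 9/11))/(2*(-7/2 + 9/11)) = (2 - 59/22)/(2*(-59/22)) = (½)*(-22/59)*(-15/22) = 15/118 ≈ 0.12712)
Z(13) + k*58 = -⅗ + (15/118)*58 = -⅗ + 435/59 = 1998/295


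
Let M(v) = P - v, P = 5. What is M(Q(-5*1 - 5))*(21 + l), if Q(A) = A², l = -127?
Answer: 10070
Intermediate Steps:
M(v) = 5 - v
M(Q(-5*1 - 5))*(21 + l) = (5 - (-5*1 - 5)²)*(21 - 127) = (5 - (-5 - 5)²)*(-106) = (5 - 1*(-10)²)*(-106) = (5 - 1*100)*(-106) = (5 - 100)*(-106) = -95*(-106) = 10070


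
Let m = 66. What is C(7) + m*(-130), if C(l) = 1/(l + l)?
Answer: -120119/14 ≈ -8579.9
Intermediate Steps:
C(l) = 1/(2*l)
C(7) + m*(-130) = (1/2)/7 + 66*(-130) = (1/2)*(1/7) - 8580 = 1/14 - 8580 = -120119/14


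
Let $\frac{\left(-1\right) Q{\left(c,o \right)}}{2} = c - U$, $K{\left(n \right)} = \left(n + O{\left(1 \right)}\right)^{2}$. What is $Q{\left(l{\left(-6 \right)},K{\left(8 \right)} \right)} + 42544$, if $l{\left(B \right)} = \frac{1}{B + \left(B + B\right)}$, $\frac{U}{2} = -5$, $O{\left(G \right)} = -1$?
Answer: $\frac{382717}{9} \approx 42524.0$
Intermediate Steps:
$U = -10$ ($U = 2 \left(-5\right) = -10$)
$K{\left(n \right)} = \left(-1 + n\right)^{2}$ ($K{\left(n \right)} = \left(n - 1\right)^{2} = \left(-1 + n\right)^{2}$)
$l{\left(B \right)} = \frac{1}{3 B}$ ($l{\left(B \right)} = \frac{1}{B + 2 B} = \frac{1}{3 B}$)
$Q{\left(c,o \right)} = -20 - 2 c$ ($Q{\left(c,o \right)} = - 2 \left(c - -10\right) = - 2 \left(c + 10\right) = - 2 \left(10 + c\right) = -20 - 2 c$)
$Q{\left(l{\left(-6 \right)},K{\left(8 \right)} \right)} + 42544 = \left(-20 - 2 \frac{1}{3 \left(-6\right)}\right) + 42544 = \left(-20 - 2 \cdot \frac{1}{3} \left(- \frac{1}{6}\right)\right) + 42544 = \left(-20 - - \frac{1}{9}\right) + 42544 = \left(-20 + \frac{1}{9}\right) + 42544 = - \frac{179}{9} + 42544 = \frac{382717}{9}$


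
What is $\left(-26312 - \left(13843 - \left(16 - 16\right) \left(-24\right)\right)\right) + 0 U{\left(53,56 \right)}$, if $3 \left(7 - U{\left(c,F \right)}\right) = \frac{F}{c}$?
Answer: $-40155$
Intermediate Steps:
$U{\left(c,F \right)} = 7 - \frac{F}{3 c}$ ($U{\left(c,F \right)} = 7 - \frac{F \frac{1}{c}}{3} = 7 - \frac{F}{3 c}$)
$\left(-26312 - \left(13843 - \left(16 - 16\right) \left(-24\right)\right)\right) + 0 U{\left(53,56 \right)} = \left(-26312 - \left(13843 - \left(16 - 16\right) \left(-24\right)\right)\right) + 0 \left(7 - \frac{56}{3 \cdot 53}\right) = \left(-26312 + \left(0 \left(-24\right) - 13843\right)\right) + 0 \left(7 - \frac{56}{3} \cdot \frac{1}{53}\right) = \left(-26312 + \left(0 - 13843\right)\right) + 0 \left(7 - \frac{56}{159}\right) = \left(-26312 - 13843\right) + 0 \cdot \frac{1057}{159} = -40155 + 0 = -40155$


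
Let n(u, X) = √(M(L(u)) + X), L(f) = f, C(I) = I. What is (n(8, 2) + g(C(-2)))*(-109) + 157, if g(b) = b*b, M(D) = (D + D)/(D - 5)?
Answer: -279 - 109*√66/3 ≈ -574.17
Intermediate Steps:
M(D) = 2*D/(-5 + D) (M(D) = (2*D)/(-5 + D) = 2*D/(-5 + D))
n(u, X) = √(X + 2*u/(-5 + u)) (n(u, X) = √(2*u/(-5 + u) + X) = √(X + 2*u/(-5 + u)))
g(b) = b²
(n(8, 2) + g(C(-2)))*(-109) + 157 = (√((2*8 + 2*(-5 + 8))/(-5 + 8)) + (-2)²)*(-109) + 157 = (√((16 + 2*3)/3) + 4)*(-109) + 157 = (√((16 + 6)/3) + 4)*(-109) + 157 = (√((⅓)*22) + 4)*(-109) + 157 = (√(22/3) + 4)*(-109) + 157 = (√66/3 + 4)*(-109) + 157 = (4 + √66/3)*(-109) + 157 = (-436 - 109*√66/3) + 157 = -279 - 109*√66/3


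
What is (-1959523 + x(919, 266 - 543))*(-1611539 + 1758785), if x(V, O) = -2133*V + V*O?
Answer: -614650891998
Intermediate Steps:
x(V, O) = -2133*V + O*V
(-1959523 + x(919, 266 - 543))*(-1611539 + 1758785) = (-1959523 + 919*(-2133 + (266 - 543)))*(-1611539 + 1758785) = (-1959523 + 919*(-2133 - 277))*147246 = (-1959523 + 919*(-2410))*147246 = (-1959523 - 2214790)*147246 = -4174313*147246 = -614650891998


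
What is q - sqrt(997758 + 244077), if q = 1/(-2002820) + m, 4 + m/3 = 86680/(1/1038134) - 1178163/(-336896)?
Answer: 6505389660252876785023/24097930240 - sqrt(1241835) ≈ 2.6996e+11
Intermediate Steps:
m = 12992459951973471/48128 (m = -12 + 3*(86680/(1/1038134) - 1178163/(-336896)) = -12 + 3*(86680/(1/1038134) - 1178163*(-1/336896)) = -12 + 3*(86680*1038134 + 168309/48128) = -12 + 3*(89985455120 + 168309/48128) = -12 + 3*(4330819984183669/48128) = -12 + 12992459952551007/48128 = 12992459951973471/48128 ≈ 2.6996e+11)
q = 6505389660252876785023/24097930240 (q = 1/(-2002820) + 12992459951973471/48128 = -1/2002820 + 12992459951973471/48128 = 6505389660252876785023/24097930240 ≈ 2.6996e+11)
q - sqrt(997758 + 244077) = 6505389660252876785023/24097930240 - sqrt(997758 + 244077) = 6505389660252876785023/24097930240 - sqrt(1241835)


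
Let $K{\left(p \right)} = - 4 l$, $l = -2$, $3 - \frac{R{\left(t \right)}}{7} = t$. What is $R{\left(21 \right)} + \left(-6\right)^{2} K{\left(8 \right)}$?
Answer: $162$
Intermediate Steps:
$R{\left(t \right)} = 21 - 7 t$
$K{\left(p \right)} = 8$ ($K{\left(p \right)} = \left(-4\right) \left(-2\right) = 8$)
$R{\left(21 \right)} + \left(-6\right)^{2} K{\left(8 \right)} = \left(21 - 147\right) + \left(-6\right)^{2} \cdot 8 = \left(21 - 147\right) + 36 \cdot 8 = -126 + 288 = 162$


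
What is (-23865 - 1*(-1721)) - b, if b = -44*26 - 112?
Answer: -20888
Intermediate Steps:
b = -1256 (b = -1144 - 112 = -1256)
(-23865 - 1*(-1721)) - b = (-23865 - 1*(-1721)) - 1*(-1256) = (-23865 + 1721) + 1256 = -22144 + 1256 = -20888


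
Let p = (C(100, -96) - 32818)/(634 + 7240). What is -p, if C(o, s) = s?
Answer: 16457/3937 ≈ 4.1801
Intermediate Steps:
p = -16457/3937 (p = (-96 - 32818)/(634 + 7240) = -32914/7874 = -32914*1/7874 = -16457/3937 ≈ -4.1801)
-p = -1*(-16457/3937) = 16457/3937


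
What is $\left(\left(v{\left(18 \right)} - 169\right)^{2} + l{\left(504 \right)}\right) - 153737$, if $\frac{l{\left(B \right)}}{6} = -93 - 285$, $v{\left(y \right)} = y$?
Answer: $-133204$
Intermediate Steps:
$l{\left(B \right)} = -2268$ ($l{\left(B \right)} = 6 \left(-93 - 285\right) = 6 \left(-378\right) = -2268$)
$\left(\left(v{\left(18 \right)} - 169\right)^{2} + l{\left(504 \right)}\right) - 153737 = \left(\left(18 - 169\right)^{2} - 2268\right) - 153737 = \left(\left(-151\right)^{2} - 2268\right) - 153737 = \left(22801 - 2268\right) - 153737 = 20533 - 153737 = -133204$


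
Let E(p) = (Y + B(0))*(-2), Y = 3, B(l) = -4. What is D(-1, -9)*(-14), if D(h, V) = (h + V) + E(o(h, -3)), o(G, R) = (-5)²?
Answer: 112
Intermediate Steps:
o(G, R) = 25
E(p) = 2 (E(p) = (3 - 4)*(-2) = -1*(-2) = 2)
D(h, V) = 2 + V + h (D(h, V) = (h + V) + 2 = (V + h) + 2 = 2 + V + h)
D(-1, -9)*(-14) = (2 - 9 - 1)*(-14) = -8*(-14) = 112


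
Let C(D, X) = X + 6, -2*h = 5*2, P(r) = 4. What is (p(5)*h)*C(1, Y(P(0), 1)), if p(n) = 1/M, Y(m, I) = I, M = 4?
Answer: -35/4 ≈ -8.7500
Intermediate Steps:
h = -5 (h = -5*2/2 = -1/2*10 = -5)
p(n) = 1/4
C(D, X) = 6 + X
(p(5)*h)*C(1, Y(P(0), 1)) = ((1/4)*(-5))*(6 + 1) = -5/4*7 = -35/4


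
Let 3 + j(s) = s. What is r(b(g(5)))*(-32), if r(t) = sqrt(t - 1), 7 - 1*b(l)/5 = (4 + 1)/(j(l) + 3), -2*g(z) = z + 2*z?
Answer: -128*sqrt(21)/3 ≈ -195.52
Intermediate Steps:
j(s) = -3 + s
g(z) = -3*z/2 (g(z) = -(z + 2*z)/2 = -3*z/2)
b(l) = 35 - 25/l (b(l) = 35 - 5*(4 + 1)/((-3 + l) + 3) = 35 - 25/l)
r(t) = sqrt(-1 + t)
r(b(g(5)))*(-32) = sqrt(-1 + (35 - 25/((-3/2*5))))*(-32) = sqrt(-1 + (35 - 25/(-15/2)))*(-32) = sqrt(-1 + (35 - 25*(-2/15)))*(-32) = sqrt(-1 + (35 + 10/3))*(-32) = sqrt(-1 + 115/3)*(-32) = sqrt(112/3)*(-32) = (4*sqrt(21)/3)*(-32) = -128*sqrt(21)/3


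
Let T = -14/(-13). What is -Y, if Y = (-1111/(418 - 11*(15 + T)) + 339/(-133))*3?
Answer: 14276/665 ≈ 21.468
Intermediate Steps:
T = 14/13 (T = -14*(-1/13) = 14/13 ≈ 1.0769)
Y = -14276/665 (Y = (-1111/(418 - 11*(15 + 14/13)) + 339/(-133))*3 = (-1111/(418 - 11*209/13) + 339*(-1/133))*3 = (-1111/(418 - 1*2299/13) - 339/133)*3 = (-1111/(418 - 2299/13) - 339/133)*3 = (-1111/3135/13 - 339/133)*3 = (-1111*13/3135 - 339/133)*3 = (-1313/285 - 339/133)*3 = -14276/1995*3 = -14276/665 ≈ -21.468)
-Y = -1*(-14276/665) = 14276/665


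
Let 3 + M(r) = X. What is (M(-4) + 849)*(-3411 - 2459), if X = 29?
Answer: -5136250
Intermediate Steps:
M(r) = 26 (M(r) = -3 + 29 = 26)
(M(-4) + 849)*(-3411 - 2459) = (26 + 849)*(-3411 - 2459) = 875*(-5870) = -5136250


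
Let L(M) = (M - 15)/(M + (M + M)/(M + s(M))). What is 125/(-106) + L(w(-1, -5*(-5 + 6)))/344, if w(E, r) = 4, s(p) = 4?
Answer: -108083/91160 ≈ -1.1856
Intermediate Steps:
L(M) = (-15 + M)/(M + 2*M/(4 + M)) (L(M) = (M - 15)/(M + (M + M)/(M + 4)) = (-15 + M)/(M + (2*M)/(4 + M)) = (-15 + M)/(M + 2*M/(4 + M)))
125/(-106) + L(w(-1, -5*(-5 + 6)))/344 = 125/(-106) + ((-60 + 4**2 - 11*4)/(4*(6 + 4)))/344 = 125*(-1/106) + ((1/4)*(-60 + 16 - 44)/10)*(1/344) = -125/106 + ((1/4)*(1/10)*(-88))*(1/344) = -125/106 - 11/5*1/344 = -125/106 - 11/1720 = -108083/91160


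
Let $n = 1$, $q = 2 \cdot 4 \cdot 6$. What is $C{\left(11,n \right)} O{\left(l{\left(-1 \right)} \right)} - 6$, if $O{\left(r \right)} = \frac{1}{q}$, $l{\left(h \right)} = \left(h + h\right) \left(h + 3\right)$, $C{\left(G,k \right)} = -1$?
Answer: $- \frac{289}{48} \approx -6.0208$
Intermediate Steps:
$q = 48$ ($q = 8 \cdot 6 = 48$)
$l{\left(h \right)} = 2 h \left(3 + h\right)$
$O{\left(r \right)} = \frac{1}{48}$
$C{\left(11,n \right)} O{\left(l{\left(-1 \right)} \right)} - 6 = \left(-1\right) \frac{1}{48} - 6 = - \frac{1}{48} - 6 = - \frac{289}{48}$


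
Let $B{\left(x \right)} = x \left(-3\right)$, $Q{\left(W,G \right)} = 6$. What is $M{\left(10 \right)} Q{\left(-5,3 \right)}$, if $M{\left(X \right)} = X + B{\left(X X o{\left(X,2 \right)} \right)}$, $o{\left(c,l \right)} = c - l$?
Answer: $-14340$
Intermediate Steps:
$B{\left(x \right)} = - 3 x$
$M{\left(X \right)} = X - 3 X^{2} \left(-2 + X\right)$ ($M{\left(X \right)} = X - 3 X X \left(X - 2\right) = X - 3 X^{2} \left(X - 2\right) = X - 3 X^{2} \left(-2 + X\right)$)
$M{\left(10 \right)} Q{\left(-5,3 \right)} = 10 \left(1 + 3 \cdot 10 \left(2 - 10\right)\right) 6 = 10 \left(1 + 3 \cdot 10 \left(-8\right)\right) 6 = 10 \left(1 - 240\right) 6 = 10 \left(-239\right) 6 = \left(-2390\right) 6 = -14340$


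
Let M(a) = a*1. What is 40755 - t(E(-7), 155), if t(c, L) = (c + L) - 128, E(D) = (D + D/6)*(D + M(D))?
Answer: 121841/3 ≈ 40614.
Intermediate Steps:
M(a) = a
E(D) = 7*D²/3 (E(D) = (D + D/6)*(D + D) = (D + D*(⅙))*(2*D) = (D + D/6)*(2*D) = (7*D/6)*(2*D) = 7*D²/3)
t(c, L) = -128 + L + c (t(c, L) = (L + c) - 128 = -128 + L + c)
40755 - t(E(-7), 155) = 40755 - (-128 + 155 + (7/3)*(-7)²) = 40755 - (-128 + 155 + (7/3)*49) = 40755 - (-128 + 155 + 343/3) = 40755 - 1*424/3 = 40755 - 424/3 = 121841/3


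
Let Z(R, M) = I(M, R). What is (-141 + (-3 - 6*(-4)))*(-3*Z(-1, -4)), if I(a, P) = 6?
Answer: 2160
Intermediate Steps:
Z(R, M) = 6
(-141 + (-3 - 6*(-4)))*(-3*Z(-1, -4)) = (-141 + (-3 - 6*(-4)))*(-3*6) = (-141 + (-3 + 24))*(-18) = (-141 + 21)*(-18) = -120*(-18) = 2160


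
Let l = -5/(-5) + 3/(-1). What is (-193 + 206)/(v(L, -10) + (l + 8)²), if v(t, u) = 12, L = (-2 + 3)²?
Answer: 13/48 ≈ 0.27083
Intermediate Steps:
L = 1 (L = 1² = 1)
l = -2 (l = -5*(-⅕) + 3*(-1) = 1 - 3 = -2)
(-193 + 206)/(v(L, -10) + (l + 8)²) = (-193 + 206)/(12 + (-2 + 8)²) = 13/(12 + 6²) = 13/(12 + 36) = 13/48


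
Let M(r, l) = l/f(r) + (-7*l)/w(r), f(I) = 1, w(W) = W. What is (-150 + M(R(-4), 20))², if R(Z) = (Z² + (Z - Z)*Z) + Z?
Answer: 180625/9 ≈ 20069.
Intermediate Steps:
R(Z) = Z + Z² (R(Z) = (Z² + 0*Z) + Z = (Z² + 0) + Z = Z² + Z = Z + Z²)
M(r, l) = l - 7*l/r (M(r, l) = l/1 + (-7*l)/r = l*1 - 7*l/r = l - 7*l/r)
(-150 + M(R(-4), 20))² = (-150 + 20*(-7 - 4*(1 - 4))/((-4*(1 - 4))))² = (-150 + 20*(-7 - 4*(-3))/((-4*(-3))))² = (-150 + 20*(-7 + 12)/12)² = (-150 + 20*(1/12)*5)² = (-150 + 25/3)² = (-425/3)² = 180625/9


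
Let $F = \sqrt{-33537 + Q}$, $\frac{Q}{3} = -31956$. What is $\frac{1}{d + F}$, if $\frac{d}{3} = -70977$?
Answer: $- \frac{70977}{15113246722} - \frac{i \sqrt{129405}}{45339740166} \approx -4.6963 \cdot 10^{-6} - 7.9341 \cdot 10^{-9} i$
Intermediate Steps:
$Q = -95868$ ($Q = 3 \left(-31956\right) = -95868$)
$d = -212931$ ($d = 3 \left(-70977\right) = -212931$)
$F = i \sqrt{129405}$ ($F = \sqrt{-33537 - 95868} = \sqrt{-129405} = i \sqrt{129405} \approx 359.73 i$)
$\frac{1}{d + F} = \frac{1}{-212931 + i \sqrt{129405}}$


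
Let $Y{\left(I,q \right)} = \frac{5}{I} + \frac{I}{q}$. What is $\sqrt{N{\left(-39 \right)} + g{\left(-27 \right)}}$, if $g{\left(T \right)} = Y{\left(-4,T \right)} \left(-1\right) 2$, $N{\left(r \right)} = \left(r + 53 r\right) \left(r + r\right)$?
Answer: $\frac{\sqrt{53223546}}{18} \approx 405.3$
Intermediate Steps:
$N{\left(r \right)} = 108 r^{2}$ ($N{\left(r \right)} = 54 r 2 r = 108 r^{2}$)
$g{\left(T \right)} = \frac{5}{2} + \frac{8}{T}$ ($g{\left(T \right)} = \left(\frac{5}{-4} - \frac{4}{T}\right) \left(-1\right) 2 = \left(5 \left(- \frac{1}{4}\right) - \frac{4}{T}\right) \left(-1\right) 2 = \left(- \frac{5}{4} - \frac{4}{T}\right) \left(-1\right) 2 = \left(\frac{5}{4} + \frac{4}{T}\right) 2 = \frac{5}{2} + \frac{8}{T}$)
$\sqrt{N{\left(-39 \right)} + g{\left(-27 \right)}} = \sqrt{108 \left(-39\right)^{2} + \left(\frac{5}{2} + \frac{8}{-27}\right)} = \sqrt{108 \cdot 1521 + \left(\frac{5}{2} + 8 \left(- \frac{1}{27}\right)\right)} = \sqrt{164268 + \left(\frac{5}{2} - \frac{8}{27}\right)} = \sqrt{164268 + \frac{119}{54}} = \sqrt{\frac{8870591}{54}} = \frac{\sqrt{53223546}}{18}$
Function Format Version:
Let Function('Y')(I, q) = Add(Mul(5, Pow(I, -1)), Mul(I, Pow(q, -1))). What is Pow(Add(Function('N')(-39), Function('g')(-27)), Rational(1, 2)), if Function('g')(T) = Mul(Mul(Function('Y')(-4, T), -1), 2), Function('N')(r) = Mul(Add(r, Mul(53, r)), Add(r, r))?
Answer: Mul(Rational(1, 18), Pow(53223546, Rational(1, 2))) ≈ 405.30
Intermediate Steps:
Function('N')(r) = Mul(108, Pow(r, 2)) (Function('N')(r) = Mul(Mul(54, r), Mul(2, r)) = Mul(108, Pow(r, 2)))
Function('g')(T) = Add(Rational(5, 2), Mul(8, Pow(T, -1))) (Function('g')(T) = Mul(Mul(Add(Mul(5, Pow(-4, -1)), Mul(-4, Pow(T, -1))), -1), 2) = Mul(Mul(Add(Mul(5, Rational(-1, 4)), Mul(-4, Pow(T, -1))), -1), 2) = Mul(Mul(Add(Rational(-5, 4), Mul(-4, Pow(T, -1))), -1), 2) = Mul(Add(Rational(5, 4), Mul(4, Pow(T, -1))), 2) = Add(Rational(5, 2), Mul(8, Pow(T, -1))))
Pow(Add(Function('N')(-39), Function('g')(-27)), Rational(1, 2)) = Pow(Add(Mul(108, Pow(-39, 2)), Add(Rational(5, 2), Mul(8, Pow(-27, -1)))), Rational(1, 2)) = Pow(Add(Mul(108, 1521), Add(Rational(5, 2), Mul(8, Rational(-1, 27)))), Rational(1, 2)) = Pow(Add(164268, Add(Rational(5, 2), Rational(-8, 27))), Rational(1, 2)) = Pow(Add(164268, Rational(119, 54)), Rational(1, 2)) = Pow(Rational(8870591, 54), Rational(1, 2)) = Mul(Rational(1, 18), Pow(53223546, Rational(1, 2)))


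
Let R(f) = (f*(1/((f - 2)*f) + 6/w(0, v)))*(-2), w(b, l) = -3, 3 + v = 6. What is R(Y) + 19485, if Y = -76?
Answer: 748060/39 ≈ 19181.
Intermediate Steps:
v = 3 (v = -3 + 6 = 3)
R(f) = -2*f*(-2 + 1/(f*(-2 + f))) (R(f) = (f*(1/((f - 2)*f) + 6/(-3)))*(-2) = (f*(1/((-2 + f)*f) + 6*(-⅓)))*(-2) = (f*(1/(f*(-2 + f)) - 2))*(-2) = (f*(-2 + 1/(f*(-2 + f))))*(-2) = -2*f*(-2 + 1/(f*(-2 + f))))
R(Y) + 19485 = 2*(-1 - 4*(-76) + 2*(-76)²)/(-2 - 76) + 19485 = 2*(-1 + 304 + 2*5776)/(-78) + 19485 = 2*(-1/78)*(-1 + 304 + 11552) + 19485 = 2*(-1/78)*11855 + 19485 = -11855/39 + 19485 = 748060/39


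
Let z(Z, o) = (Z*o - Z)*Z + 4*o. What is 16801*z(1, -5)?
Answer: -436826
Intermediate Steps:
z(Z, o) = 4*o + Z*(-Z + Z*o) (z(Z, o) = (-Z + Z*o)*Z + 4*o = Z*(-Z + Z*o) + 4*o = 4*o + Z*(-Z + Z*o))
16801*z(1, -5) = 16801*(-1*1**2 + 4*(-5) - 5*1**2) = 16801*(-1*1 - 20 - 5*1) = 16801*(-1 - 20 - 5) = 16801*(-26) = -436826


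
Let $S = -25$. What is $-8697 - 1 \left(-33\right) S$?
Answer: $-9522$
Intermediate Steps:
$-8697 - 1 \left(-33\right) S = -8697 - 1 \left(-33\right) \left(-25\right) = -8697 - \left(-33\right) \left(-25\right) = -8697 - 825 = -9522$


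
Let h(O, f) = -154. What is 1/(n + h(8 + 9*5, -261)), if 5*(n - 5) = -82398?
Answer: -5/83143 ≈ -6.0137e-5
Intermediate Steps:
n = -82373/5 (n = 5 + (1/5)*(-82398) = 5 - 82398/5 = -82373/5 ≈ -16475.)
1/(n + h(8 + 9*5, -261)) = 1/(-82373/5 - 154) = 1/(-83143/5) = -5/83143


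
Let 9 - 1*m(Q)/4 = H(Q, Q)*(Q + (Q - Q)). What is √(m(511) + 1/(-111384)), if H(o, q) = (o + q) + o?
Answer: I*√1079844389563030/18564 ≈ 1770.1*I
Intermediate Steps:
H(o, q) = q + 2*o
m(Q) = 36 - 12*Q² (m(Q) = 36 - 4*(Q + 2*Q)*(Q + (Q - Q)) = 36 - 4*3*Q*(Q + 0) = 36 - 4*3*Q*Q = 36 - 12*Q²)
√(m(511) + 1/(-111384)) = √((36 - 12*511²) + 1/(-111384)) = √((36 - 12*261121) - 1/111384) = √((36 - 3133452) - 1/111384) = √(-3133416 - 1/111384) = √(-349012407745/111384) = I*√1079844389563030/18564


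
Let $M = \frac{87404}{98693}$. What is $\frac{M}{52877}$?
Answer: $\frac{87404}{5218589761} \approx 1.6749 \cdot 10^{-5}$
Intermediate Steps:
$M = \frac{87404}{98693}$ ($M = 87404 \cdot \frac{1}{98693} = \frac{87404}{98693} \approx 0.88562$)
$\frac{M}{52877} = \frac{87404}{98693 \cdot 52877} = \frac{87404}{98693} \cdot \frac{1}{52877} = \frac{87404}{5218589761}$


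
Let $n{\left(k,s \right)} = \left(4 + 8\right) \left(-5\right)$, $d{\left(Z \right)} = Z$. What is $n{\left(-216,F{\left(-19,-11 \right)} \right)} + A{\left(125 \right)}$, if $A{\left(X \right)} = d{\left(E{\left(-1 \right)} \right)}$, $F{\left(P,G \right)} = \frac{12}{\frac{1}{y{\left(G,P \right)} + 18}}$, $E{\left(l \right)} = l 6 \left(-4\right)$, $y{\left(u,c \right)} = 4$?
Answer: $-36$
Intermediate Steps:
$E{\left(l \right)} = - 24 l$ ($E{\left(l \right)} = 6 l \left(-4\right) = - 24 l$)
$F{\left(P,G \right)} = 264$ ($F{\left(P,G \right)} = \frac{12}{\frac{1}{4 + 18}} = \frac{12}{\frac{1}{22}} = 12 \frac{1}{\frac{1}{22}} = 12 \cdot 22 = 264$)
$A{\left(X \right)} = 24$ ($A{\left(X \right)} = \left(-24\right) \left(-1\right) = 24$)
$n{\left(k,s \right)} = -60$ ($n{\left(k,s \right)} = 12 \left(-5\right) = -60$)
$n{\left(-216,F{\left(-19,-11 \right)} \right)} + A{\left(125 \right)} = -60 + 24 = -36$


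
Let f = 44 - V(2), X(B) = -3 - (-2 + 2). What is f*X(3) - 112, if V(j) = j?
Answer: -238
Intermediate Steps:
X(B) = -3 (X(B) = -3 - 1*0 = -3 + 0 = -3)
f = 42 (f = 44 - 1*2 = 44 - 2 = 42)
f*X(3) - 112 = 42*(-3) - 112 = -126 - 112 = -238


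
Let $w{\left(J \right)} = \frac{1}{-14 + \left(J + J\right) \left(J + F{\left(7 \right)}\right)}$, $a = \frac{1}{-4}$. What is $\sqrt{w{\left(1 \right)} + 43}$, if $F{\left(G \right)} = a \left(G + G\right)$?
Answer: $\frac{4 \sqrt{969}}{19} \approx 6.5534$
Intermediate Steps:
$a = - \frac{1}{4} \approx -0.25$
$F{\left(G \right)} = - \frac{G}{2}$ ($F{\left(G \right)} = - \frac{G + G}{4} = - \frac{2 G}{4} = - \frac{G}{2}$)
$w{\left(J \right)} = \frac{1}{-14 + 2 J \left(- \frac{7}{2} + J\right)}$ ($w{\left(J \right)} = \frac{1}{-14 + \left(J + J\right) \left(J - \frac{7}{2}\right)} = \frac{1}{-14 + 2 J \left(J - \frac{7}{2}\right)} = \frac{1}{-14 + 2 J \left(- \frac{7}{2} + J\right)}$)
$\sqrt{w{\left(1 \right)} + 43} = \sqrt{\frac{1}{-14 - 7 + 2 \cdot 1^{2}} + 43} = \sqrt{\frac{1}{-14 - 7 + 2 \cdot 1} + 43} = \sqrt{\frac{1}{-14 - 7 + 2} + 43} = \sqrt{\frac{1}{-19} + 43} = \sqrt{- \frac{1}{19} + 43} = \sqrt{\frac{816}{19}} = \frac{4 \sqrt{969}}{19}$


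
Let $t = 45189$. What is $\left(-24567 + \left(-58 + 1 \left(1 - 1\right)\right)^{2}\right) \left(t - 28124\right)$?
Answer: $-361829195$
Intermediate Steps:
$\left(-24567 + \left(-58 + 1 \left(1 - 1\right)\right)^{2}\right) \left(t - 28124\right) = \left(-24567 + \left(-58 + 1 \left(1 - 1\right)\right)^{2}\right) \left(45189 - 28124\right) = \left(-24567 + \left(-58 + 1 \cdot 0\right)^{2}\right) 17065 = \left(-24567 + \left(-58 + 0\right)^{2}\right) 17065 = \left(-24567 + \left(-58\right)^{2}\right) 17065 = \left(-24567 + 3364\right) 17065 = \left(-21203\right) 17065 = -361829195$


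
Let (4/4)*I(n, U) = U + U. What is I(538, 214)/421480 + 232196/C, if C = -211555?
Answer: -4888771227/4458310070 ≈ -1.0966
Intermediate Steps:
I(n, U) = 2*U (I(n, U) = U + U = 2*U)
I(538, 214)/421480 + 232196/C = (2*214)/421480 + 232196/(-211555) = 428*(1/421480) + 232196*(-1/211555) = 107/105370 - 232196/211555 = -4888771227/4458310070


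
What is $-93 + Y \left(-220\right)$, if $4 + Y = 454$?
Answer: $-99093$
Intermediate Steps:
$Y = 450$ ($Y = -4 + 454 = 450$)
$-93 + Y \left(-220\right) = -93 + 450 \left(-220\right) = -93 - 99000 = -99093$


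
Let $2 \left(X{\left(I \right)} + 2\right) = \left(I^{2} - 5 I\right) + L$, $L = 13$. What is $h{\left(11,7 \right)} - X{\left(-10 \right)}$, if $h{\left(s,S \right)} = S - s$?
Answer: $- \frac{167}{2} \approx -83.5$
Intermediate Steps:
$X{\left(I \right)} = \frac{9}{2} + \frac{I^{2}}{2} - \frac{5 I}{2}$ ($X{\left(I \right)} = -2 + \frac{\left(I^{2} - 5 I\right) + 13}{2} = -2 + \frac{13 + I^{2} - 5 I}{2} = -2 + \left(\frac{13}{2} + \frac{I^{2}}{2} - \frac{5 I}{2}\right) = \frac{9}{2} + \frac{I^{2}}{2} - \frac{5 I}{2}$)
$h{\left(11,7 \right)} - X{\left(-10 \right)} = \left(7 - 11\right) - \left(\frac{9}{2} + \frac{\left(-10\right)^{2}}{2} - -25\right) = \left(7 - 11\right) - \left(\frac{9}{2} + \frac{1}{2} \cdot 100 + 25\right) = -4 - \left(\frac{9}{2} + 50 + 25\right) = -4 - \frac{159}{2} = - \frac{167}{2}$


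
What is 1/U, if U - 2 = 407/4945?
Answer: 4945/10297 ≈ 0.48024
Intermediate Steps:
U = 10297/4945 (U = 2 + 407/4945 = 10297/4945 ≈ 2.0823)
1/U = 1/(10297/4945) = 4945/10297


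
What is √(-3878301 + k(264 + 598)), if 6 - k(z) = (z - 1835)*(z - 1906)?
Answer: I*√4894107 ≈ 2212.3*I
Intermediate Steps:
k(z) = 6 - (-1906 + z)*(-1835 + z) (k(z) = 6 - (z - 1835)*(z - 1906) = 6 - (-1835 + z)*(-1906 + z) = 6 - (-1906 + z)*(-1835 + z))
√(-3878301 + k(264 + 598)) = √(-3878301 + (-3497504 - (264 + 598)² + 3741*(264 + 598))) = √(-3878301 + (-3497504 - 1*862² + 3741*862)) = √(-3878301 + (-3497504 - 1*743044 + 3224742)) = √(-3878301 + (-3497504 - 743044 + 3224742)) = √(-3878301 - 1015806) = √(-4894107) = I*√4894107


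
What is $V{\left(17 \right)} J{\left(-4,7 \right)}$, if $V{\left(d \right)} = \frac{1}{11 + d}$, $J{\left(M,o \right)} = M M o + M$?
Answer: $\frac{27}{7} \approx 3.8571$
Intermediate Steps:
$J{\left(M,o \right)} = M + o M^{2}$ ($J{\left(M,o \right)} = M^{2} o + M = o M^{2} + M = M + o M^{2}$)
$V{\left(17 \right)} J{\left(-4,7 \right)} = \frac{\left(-4\right) \left(1 - 28\right)}{11 + 17} = \frac{\left(-4\right) \left(1 - 28\right)}{28} = \frac{\left(-4\right) \left(-27\right)}{28} = \frac{1}{28} \cdot 108 = \frac{27}{7}$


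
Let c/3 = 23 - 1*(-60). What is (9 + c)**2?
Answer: 66564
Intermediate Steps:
c = 249 (c = 3*(23 - 1*(-60)) = 3*(23 + 60) = 3*83 = 249)
(9 + c)**2 = (9 + 249)**2 = 258**2 = 66564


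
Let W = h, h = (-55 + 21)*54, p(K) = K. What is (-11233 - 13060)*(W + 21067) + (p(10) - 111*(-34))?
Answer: -467174899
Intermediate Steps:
h = -1836 (h = -34*54 = -1836)
W = -1836
(-11233 - 13060)*(W + 21067) + (p(10) - 111*(-34)) = (-11233 - 13060)*(-1836 + 21067) + (10 - 111*(-34)) = -24293*19231 + (10 + 3774) = -467178683 + 3784 = -467174899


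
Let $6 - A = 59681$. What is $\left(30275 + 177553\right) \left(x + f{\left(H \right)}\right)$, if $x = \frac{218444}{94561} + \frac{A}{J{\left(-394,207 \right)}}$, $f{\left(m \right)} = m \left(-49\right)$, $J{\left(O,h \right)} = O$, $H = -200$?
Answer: $\frac{38536291570552254}{18628517} \approx 2.0687 \cdot 10^{9}$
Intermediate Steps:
$A = -59675$ ($A = 6 - 59681 = -59675$)
$f{\left(m \right)} = - 49 m$
$x = \frac{5728994611}{37257034}$ ($x = \frac{218444}{94561} - \frac{59675}{-394} = 218444 \cdot \frac{1}{94561} - - \frac{59675}{394} = \frac{218444}{94561} + \frac{59675}{394} = \frac{5728994611}{37257034} \approx 153.77$)
$\left(30275 + 177553\right) \left(x + f{\left(H \right)}\right) = \left(30275 + 177553\right) \left(\frac{5728994611}{37257034} - -9800\right) = 207828 \left(\frac{5728994611}{37257034} + 9800\right) = 207828 \cdot \frac{370847927811}{37257034} = \frac{38536291570552254}{18628517}$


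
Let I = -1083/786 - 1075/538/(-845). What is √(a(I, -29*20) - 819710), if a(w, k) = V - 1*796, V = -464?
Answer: I*√820970 ≈ 906.07*I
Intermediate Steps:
I = -8191628/5955391 (I = -1083*1/786 - 1075*1/538*(-1/845) = -361/262 - 1075/538*(-1/845) = -361/262 + 215/90922 = -8191628/5955391 ≈ -1.3755)
a(w, k) = -1260 (a(w, k) = -464 - 1*796 = -464 - 796 = -1260)
√(a(I, -29*20) - 819710) = √(-1260 - 819710) = √(-820970) = I*√820970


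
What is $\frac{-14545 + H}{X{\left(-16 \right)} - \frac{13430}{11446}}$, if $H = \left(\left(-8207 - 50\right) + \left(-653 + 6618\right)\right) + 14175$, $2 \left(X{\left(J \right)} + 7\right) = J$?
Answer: $\frac{7617313}{46280} \approx 164.59$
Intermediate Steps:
$X{\left(J \right)} = -7 + \frac{J}{2}$
$H = 11883$ ($H = \left(-8257 + 5965\right) + 14175 = -2292 + 14175 = 11883$)
$\frac{-14545 + H}{X{\left(-16 \right)} - \frac{13430}{11446}} = \frac{-14545 + 11883}{\left(-7 + \frac{1}{2} \left(-16\right)\right) - \frac{13430}{11446}} = - \frac{2662}{\left(-7 - 8\right) - \frac{6715}{5723}} = - \frac{2662}{-15 - \frac{6715}{5723}} = - \frac{2662}{- \frac{92560}{5723}} = \left(-2662\right) \left(- \frac{5723}{92560}\right) = \frac{7617313}{46280}$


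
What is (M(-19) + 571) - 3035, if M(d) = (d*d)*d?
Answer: -9323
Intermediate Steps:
M(d) = d³ (M(d) = d²*d = d³)
(M(-19) + 571) - 3035 = ((-19)³ + 571) - 3035 = (-6859 + 571) - 3035 = -6288 - 3035 = -9323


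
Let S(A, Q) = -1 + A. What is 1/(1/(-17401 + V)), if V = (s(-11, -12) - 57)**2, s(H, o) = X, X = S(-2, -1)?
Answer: -13801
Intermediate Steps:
X = -3 (X = -1 - 2 = -3)
s(H, o) = -3
V = 3600 (V = (-3 - 57)**2 = (-60)**2 = 3600)
1/(1/(-17401 + V)) = 1/(1/(-17401 + 3600)) = 1/(1/(-13801)) = 1/(-1/13801) = -13801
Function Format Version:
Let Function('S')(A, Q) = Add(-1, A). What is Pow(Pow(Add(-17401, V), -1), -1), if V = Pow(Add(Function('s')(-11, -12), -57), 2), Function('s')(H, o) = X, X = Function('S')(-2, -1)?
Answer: -13801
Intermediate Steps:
X = -3 (X = Add(-1, -2) = -3)
Function('s')(H, o) = -3
V = 3600 (V = Pow(Add(-3, -57), 2) = Pow(-60, 2) = 3600)
Pow(Pow(Add(-17401, V), -1), -1) = Pow(Pow(Add(-17401, 3600), -1), -1) = Pow(Pow(-13801, -1), -1) = Pow(Rational(-1, 13801), -1) = -13801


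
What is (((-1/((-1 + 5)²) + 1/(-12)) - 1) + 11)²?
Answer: 223729/2304 ≈ 97.105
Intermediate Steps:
(((-1/((-1 + 5)²) + 1/(-12)) - 1) + 11)² = (((-1/(4²) + 1*(-1/12)) - 1) + 11)² = (((-1/16 - 1/12) - 1) + 11)² = ((-7/48 - 1) + 11)² = (-55/48 + 11)² = (473/48)² = 223729/2304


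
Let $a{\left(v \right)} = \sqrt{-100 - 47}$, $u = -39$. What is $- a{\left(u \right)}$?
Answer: $- 7 i \sqrt{3} \approx - 12.124 i$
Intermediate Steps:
$a{\left(v \right)} = 7 i \sqrt{3}$ ($a{\left(v \right)} = \sqrt{-147} = 7 i \sqrt{3}$)
$- a{\left(u \right)} = - 7 i \sqrt{3}$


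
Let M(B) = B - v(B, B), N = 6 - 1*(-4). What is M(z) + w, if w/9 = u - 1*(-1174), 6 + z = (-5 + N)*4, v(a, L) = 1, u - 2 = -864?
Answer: 2821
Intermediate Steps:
u = -862 (u = 2 - 864 = -862)
N = 10 (N = 6 + 4 = 10)
z = 14 (z = -6 + (-5 + 10)*4 = -6 + 5*4 = -6 + 20 = 14)
M(B) = -1 + B (M(B) = B - 1*1 = B - 1 = -1 + B)
w = 2808 (w = 9*(-862 - 1*(-1174)) = 9*(-862 + 1174) = 9*312 = 2808)
M(z) + w = (-1 + 14) + 2808 = 13 + 2808 = 2821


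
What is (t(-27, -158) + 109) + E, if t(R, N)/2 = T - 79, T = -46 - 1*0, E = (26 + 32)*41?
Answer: 2237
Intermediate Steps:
E = 2378 (E = 58*41 = 2378)
T = -46 (T = -46 + 0 = -46)
t(R, N) = -250 (t(R, N) = 2*(-46 - 79) = 2*(-125) = -250)
(t(-27, -158) + 109) + E = (-250 + 109) + 2378 = -141 + 2378 = 2237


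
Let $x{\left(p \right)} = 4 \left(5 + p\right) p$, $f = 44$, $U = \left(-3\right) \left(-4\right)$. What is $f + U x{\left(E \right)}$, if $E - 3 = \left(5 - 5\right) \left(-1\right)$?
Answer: $1196$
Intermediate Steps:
$U = 12$
$E = 3$ ($E = 3 + \left(5 - 5\right) \left(-1\right) = 3 + 0 \left(-1\right) = 3 + 0 = 3$)
$x{\left(p \right)} = 4 p \left(5 + p\right)$
$f + U x{\left(E \right)} = 44 + 12 \cdot 4 \cdot 3 \left(5 + 3\right) = 44 + 12 \cdot 4 \cdot 3 \cdot 8 = 44 + 12 \cdot 96 = 44 + 1152 = 1196$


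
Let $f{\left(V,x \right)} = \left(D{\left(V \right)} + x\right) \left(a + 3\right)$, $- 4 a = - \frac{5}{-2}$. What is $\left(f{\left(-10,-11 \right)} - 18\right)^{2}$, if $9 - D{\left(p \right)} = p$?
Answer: $1$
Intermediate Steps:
$D{\left(p \right)} = 9 - p$
$a = - \frac{5}{8}$ ($a = - \frac{\left(-5\right) \frac{1}{-2}}{4} = - \frac{\left(-5\right) \left(- \frac{1}{2}\right)}{4} = \left(- \frac{1}{4}\right) \frac{5}{2} = - \frac{5}{8} \approx -0.625$)
$f{\left(V,x \right)} = \frac{171}{8} - \frac{19 V}{8} + \frac{19 x}{8}$ ($f{\left(V,x \right)} = \left(\left(9 - V\right) + x\right) \left(- \frac{5}{8} + 3\right) = \left(9 + x - V\right) \frac{19}{8} = \frac{171}{8} - \frac{19 V}{8} + \frac{19 x}{8}$)
$\left(f{\left(-10,-11 \right)} - 18\right)^{2} = \left(\left(\frac{171}{8} - - \frac{95}{4} + \frac{19}{8} \left(-11\right)\right) - 18\right)^{2} = \left(\left(\frac{171}{8} + \frac{95}{4} - \frac{209}{8}\right) - 18\right)^{2} = \left(19 - 18\right)^{2} = 1^{2} = 1$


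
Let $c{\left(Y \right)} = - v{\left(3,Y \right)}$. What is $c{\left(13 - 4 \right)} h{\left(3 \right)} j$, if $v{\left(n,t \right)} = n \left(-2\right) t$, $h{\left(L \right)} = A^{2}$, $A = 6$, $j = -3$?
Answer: $-5832$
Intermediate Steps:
$h{\left(L \right)} = 36$ ($h{\left(L \right)} = 6^{2} = 36$)
$v{\left(n,t \right)} = - 2 n t$
$c{\left(Y \right)} = 6 Y$ ($c{\left(Y \right)} = - \left(-2\right) 3 Y = - \left(-6\right) Y = 6 Y$)
$c{\left(13 - 4 \right)} h{\left(3 \right)} j = 6 \left(13 - 4\right) 36 \left(-3\right) = 6 \cdot 9 \cdot 36 \left(-3\right) = 54 \cdot 36 \left(-3\right) = 1944 \left(-3\right) = -5832$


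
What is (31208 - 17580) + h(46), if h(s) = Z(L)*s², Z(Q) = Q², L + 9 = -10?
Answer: 777504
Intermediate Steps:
L = -19 (L = -9 - 10 = -19)
h(s) = 361*s² (h(s) = (-19)²*s² = 361*s²)
(31208 - 17580) + h(46) = (31208 - 17580) + 361*46² = 13628 + 361*2116 = 13628 + 763876 = 777504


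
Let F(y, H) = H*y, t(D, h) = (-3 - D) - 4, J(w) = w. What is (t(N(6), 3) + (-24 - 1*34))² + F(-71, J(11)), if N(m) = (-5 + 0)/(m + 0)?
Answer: 120109/36 ≈ 3336.4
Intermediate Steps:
N(m) = -5/m
t(D, h) = -7 - D
(t(N(6), 3) + (-24 - 1*34))² + F(-71, J(11)) = ((-7 - (-5)/6) + (-24 - 1*34))² + 11*(-71) = ((-7 - (-5)/6) + (-24 - 34))² - 781 = ((-7 - 1*(-⅚)) - 58)² - 781 = ((-7 + ⅚) - 58)² - 781 = (-37/6 - 58)² - 781 = (-385/6)² - 781 = 148225/36 - 781 = 120109/36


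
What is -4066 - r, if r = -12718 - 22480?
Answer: 31132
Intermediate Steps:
r = -35198
-4066 - r = -4066 - 1*(-35198) = -4066 + 35198 = 31132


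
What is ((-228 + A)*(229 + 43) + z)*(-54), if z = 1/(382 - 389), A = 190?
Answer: 3907062/7 ≈ 5.5815e+5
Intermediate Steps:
z = -⅐ (z = 1/(-7) = -⅐ ≈ -0.14286)
((-228 + A)*(229 + 43) + z)*(-54) = ((-228 + 190)*(229 + 43) - ⅐)*(-54) = (-38*272 - ⅐)*(-54) = (-10336 - ⅐)*(-54) = -72353/7*(-54) = 3907062/7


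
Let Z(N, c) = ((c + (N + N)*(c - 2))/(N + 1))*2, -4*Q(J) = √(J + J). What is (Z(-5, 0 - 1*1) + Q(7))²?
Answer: 1689/8 + 29*√14/4 ≈ 238.25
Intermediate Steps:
Q(J) = -√2*√J/4 (Q(J) = -√(J + J)/4 = -√2*√J/4)
Z(N, c) = 2*(c + 2*N*(-2 + c))/(1 + N) (Z(N, c) = ((c + (2*N)*(-2 + c))/(1 + N))*2 = ((c + 2*N*(-2 + c))/(1 + N))*2 = 2*(c + 2*N*(-2 + c))/(1 + N))
(Z(-5, 0 - 1*1) + Q(7))² = (2*((0 - 1*1) - 4*(-5) + 2*(-5)*(0 - 1*1))/(1 - 5) - √2*√7/4)² = (2*((0 - 1) + 20 + 2*(-5)*(0 - 1))/(-4) - √14/4)² = (2*(-¼)*(-1 + 20 + 2*(-5)*(-1)) - √14/4)² = (2*(-¼)*(-1 + 20 + 10) - √14/4)² = (2*(-¼)*29 - √14/4)² = (-29/2 - √14/4)²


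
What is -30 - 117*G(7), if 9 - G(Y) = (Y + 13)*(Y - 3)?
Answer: 8277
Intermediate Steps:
G(Y) = 9 - (-3 + Y)*(13 + Y) (G(Y) = 9 - (Y + 13)*(Y - 3) = 9 - (13 + Y)*(-3 + Y) = 9 - (-3 + Y)*(13 + Y))
-30 - 117*G(7) = -30 - 117*(48 - 1*7**2 - 10*7) = -30 - 117*(48 - 1*49 - 70) = -30 - 117*(48 - 49 - 70) = -30 - 117*(-71) = -30 + 8307 = 8277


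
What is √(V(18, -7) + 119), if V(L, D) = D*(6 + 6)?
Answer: √35 ≈ 5.9161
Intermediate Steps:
V(L, D) = 12*D (V(L, D) = D*12 = 12*D)
√(V(18, -7) + 119) = √(12*(-7) + 119) = √(-84 + 119) = √35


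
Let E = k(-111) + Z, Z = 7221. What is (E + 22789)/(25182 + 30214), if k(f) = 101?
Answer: 30111/55396 ≈ 0.54356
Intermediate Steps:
E = 7322 (E = 101 + 7221 = 7322)
(E + 22789)/(25182 + 30214) = (7322 + 22789)/(25182 + 30214) = 30111/55396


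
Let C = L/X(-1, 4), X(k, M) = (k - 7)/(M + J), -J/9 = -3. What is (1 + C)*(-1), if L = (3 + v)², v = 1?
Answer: 61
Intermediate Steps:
J = 27 (J = -9*(-3) = 27)
X(k, M) = (-7 + k)/(27 + M) (X(k, M) = (k - 7)/(M + 27) = (-7 + k)/(27 + M))
L = 16 (L = (3 + 1)² = 4² = 16)
C = -62 (C = 16/(((-7 - 1)/(27 + 4))) = 16/((-8/31)) = 16/(((1/31)*(-8))) = 16/(-8/31) = 16*(-31/8) = -62)
(1 + C)*(-1) = (1 - 62)*(-1) = -61*(-1) = 61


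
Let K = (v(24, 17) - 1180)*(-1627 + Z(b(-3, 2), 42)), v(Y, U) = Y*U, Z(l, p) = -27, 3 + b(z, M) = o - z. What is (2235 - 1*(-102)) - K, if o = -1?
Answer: -1274551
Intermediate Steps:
b(z, M) = -4 - z (b(z, M) = -3 + (-1 - z) = -4 - z)
v(Y, U) = U*Y
K = 1276888 (K = (17*24 - 1180)*(-1627 - 27) = (408 - 1180)*(-1654) = -772*(-1654) = 1276888)
(2235 - 1*(-102)) - K = (2235 - 1*(-102)) - 1*1276888 = (2235 + 102) - 1276888 = 2337 - 1276888 = -1274551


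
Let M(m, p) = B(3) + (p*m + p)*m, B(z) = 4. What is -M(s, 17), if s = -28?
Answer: -12856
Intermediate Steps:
M(m, p) = 4 + m*(p + m*p) (M(m, p) = 4 + (p*m + p)*m = 4 + (m*p + p)*m = 4 + (p + m*p)*m = 4 + m*(p + m*p))
-M(s, 17) = -(4 - 28*17 + 17*(-28)²) = -(4 - 476 + 17*784) = -(4 - 476 + 13328) = -1*12856 = -12856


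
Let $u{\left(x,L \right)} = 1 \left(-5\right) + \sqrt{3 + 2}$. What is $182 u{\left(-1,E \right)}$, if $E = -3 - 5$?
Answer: $-910 + 182 \sqrt{5} \approx -503.04$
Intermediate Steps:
$E = -8$ ($E = -3 - 5 = -8$)
$u{\left(x,L \right)} = -5 + \sqrt{5}$
$182 u{\left(-1,E \right)} = 182 \left(-5 + \sqrt{5}\right) = -910 + 182 \sqrt{5}$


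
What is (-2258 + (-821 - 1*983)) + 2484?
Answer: -1578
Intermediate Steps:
(-2258 + (-821 - 1*983)) + 2484 = (-2258 + (-821 - 983)) + 2484 = (-2258 - 1804) + 2484 = -4062 + 2484 = -1578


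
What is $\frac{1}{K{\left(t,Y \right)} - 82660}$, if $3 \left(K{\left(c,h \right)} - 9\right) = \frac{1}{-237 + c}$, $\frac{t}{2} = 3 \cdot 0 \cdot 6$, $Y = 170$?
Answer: $- \frac{711}{58764862} \approx -1.2099 \cdot 10^{-5}$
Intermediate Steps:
$t = 0$ ($t = 2 \cdot 3 \cdot 0 \cdot 6 = 2 \cdot 0 \cdot 6 = 2 \cdot 0 = 0$)
$K{\left(c,h \right)} = 9 + \frac{1}{3 \left(-237 + c\right)}$
$\frac{1}{K{\left(t,Y \right)} - 82660} = \frac{1}{\frac{-6398 + 27 \cdot 0}{3 \left(-237 + 0\right)} - 82660} = \frac{1}{\frac{-6398 + 0}{3 \left(-237\right)} - 82660} = \frac{1}{\frac{1}{3} \left(- \frac{1}{237}\right) \left(-6398\right) - 82660} = \frac{1}{\frac{6398}{711} - 82660} = \frac{1}{- \frac{58764862}{711}} = - \frac{711}{58764862}$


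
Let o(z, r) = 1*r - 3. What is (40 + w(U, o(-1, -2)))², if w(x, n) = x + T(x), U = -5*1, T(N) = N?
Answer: 900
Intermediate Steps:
o(z, r) = -3 + r (o(z, r) = r - 3 = -3 + r)
U = -5
w(x, n) = 2*x (w(x, n) = x + x = 2*x)
(40 + w(U, o(-1, -2)))² = (40 + 2*(-5))² = (40 - 10)² = 30² = 900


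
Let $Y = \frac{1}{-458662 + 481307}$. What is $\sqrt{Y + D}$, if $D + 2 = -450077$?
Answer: $\frac{i \sqrt{230798722113330}}{22645} \approx 670.88 i$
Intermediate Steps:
$D = -450079$ ($D = -2 - 450077 = -450079$)
$Y = \frac{1}{22645} \approx 4.416 \cdot 10^{-5}$
$\sqrt{Y + D} = \sqrt{\frac{1}{22645} - 450079} = \sqrt{- \frac{10192038954}{22645}} = \frac{i \sqrt{230798722113330}}{22645}$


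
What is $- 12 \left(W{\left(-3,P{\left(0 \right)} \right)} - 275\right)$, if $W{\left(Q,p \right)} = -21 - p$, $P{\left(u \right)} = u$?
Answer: $3552$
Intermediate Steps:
$- 12 \left(W{\left(-3,P{\left(0 \right)} \right)} - 275\right) = - 12 \left(\left(-21 - 0\right) - 275\right) = - 12 \left(\left(-21 + 0\right) - 275\right) = - 12 \left(-21 - 275\right) = \left(-12\right) \left(-296\right) = 3552$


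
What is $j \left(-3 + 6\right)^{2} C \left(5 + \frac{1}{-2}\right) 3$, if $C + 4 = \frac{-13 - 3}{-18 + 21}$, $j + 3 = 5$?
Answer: $-2268$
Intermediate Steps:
$j = 2$ ($j = -3 + 5 = 2$)
$C = - \frac{28}{3}$ ($C = -4 + \frac{-13 - 3}{-18 + 21} = -4 - \frac{16}{3} = - \frac{28}{3} \approx -9.3333$)
$j \left(-3 + 6\right)^{2} C \left(5 + \frac{1}{-2}\right) 3 = 2 \left(-3 + 6\right)^{2} \left(- \frac{28}{3}\right) \left(5 + \frac{1}{-2}\right) 3 = 2 \cdot 3^{2} \left(- \frac{28}{3}\right) \left(5 - \frac{1}{2}\right) 3 = 2 \cdot 9 \left(- \frac{28}{3}\right) \frac{9}{2} \cdot 3 = 18 \left(- \frac{28}{3}\right) \frac{27}{2} = \left(-168\right) \frac{27}{2} = -2268$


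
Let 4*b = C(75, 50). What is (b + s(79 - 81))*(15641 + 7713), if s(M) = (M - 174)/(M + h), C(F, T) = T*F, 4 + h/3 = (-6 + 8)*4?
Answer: 107416723/5 ≈ 2.1483e+7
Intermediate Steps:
h = 12 (h = -12 + 3*((-6 + 8)*4) = -12 + 3*(2*4) = -12 + 3*8 = -12 + 24 = 12)
C(F, T) = F*T
s(M) = (-174 + M)/(12 + M) (s(M) = (M - 174)/(M + 12) = (-174 + M)/(12 + M))
b = 1875/2 (b = (75*50)/4 = (1/4)*3750 = 1875/2 ≈ 937.50)
(b + s(79 - 81))*(15641 + 7713) = (1875/2 + (-174 + (79 - 81))/(12 + (79 - 81)))*(15641 + 7713) = (1875/2 + (-174 - 2)/(12 - 2))*23354 = (1875/2 - 176/10)*23354 = (1875/2 + (1/10)*(-176))*23354 = (1875/2 - 88/5)*23354 = (9199/10)*23354 = 107416723/5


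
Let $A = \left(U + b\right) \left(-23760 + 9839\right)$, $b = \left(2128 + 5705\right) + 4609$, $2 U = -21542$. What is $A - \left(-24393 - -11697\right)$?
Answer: $-23249295$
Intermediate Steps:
$U = -10771$ ($U = \frac{1}{2} \left(-21542\right) = -10771$)
$b = 12442$ ($b = 7833 + 4609 = 12442$)
$A = -23261991$ ($A = \left(-10771 + 12442\right) \left(-23760 + 9839\right) = 1671 \left(-13921\right) = -23261991$)
$A - \left(-24393 - -11697\right) = -23261991 - \left(-24393 - -11697\right) = -23261991 - \left(-24393 + 11697\right) = -23261991 - -12696 = -23261991 + 12696 = -23249295$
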